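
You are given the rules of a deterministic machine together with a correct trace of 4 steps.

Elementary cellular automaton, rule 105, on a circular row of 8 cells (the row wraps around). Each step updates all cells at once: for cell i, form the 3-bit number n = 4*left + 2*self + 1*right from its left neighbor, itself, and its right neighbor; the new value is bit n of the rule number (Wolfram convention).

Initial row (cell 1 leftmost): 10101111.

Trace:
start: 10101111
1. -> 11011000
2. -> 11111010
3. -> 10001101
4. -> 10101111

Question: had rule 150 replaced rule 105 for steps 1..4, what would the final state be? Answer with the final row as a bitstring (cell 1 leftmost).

(re-executing steps 1..4 under rule 150; state before step 1: 10101111)
1. -> 00100111
2. -> 11111010
3. -> 01110010
4. -> 10101111

10101111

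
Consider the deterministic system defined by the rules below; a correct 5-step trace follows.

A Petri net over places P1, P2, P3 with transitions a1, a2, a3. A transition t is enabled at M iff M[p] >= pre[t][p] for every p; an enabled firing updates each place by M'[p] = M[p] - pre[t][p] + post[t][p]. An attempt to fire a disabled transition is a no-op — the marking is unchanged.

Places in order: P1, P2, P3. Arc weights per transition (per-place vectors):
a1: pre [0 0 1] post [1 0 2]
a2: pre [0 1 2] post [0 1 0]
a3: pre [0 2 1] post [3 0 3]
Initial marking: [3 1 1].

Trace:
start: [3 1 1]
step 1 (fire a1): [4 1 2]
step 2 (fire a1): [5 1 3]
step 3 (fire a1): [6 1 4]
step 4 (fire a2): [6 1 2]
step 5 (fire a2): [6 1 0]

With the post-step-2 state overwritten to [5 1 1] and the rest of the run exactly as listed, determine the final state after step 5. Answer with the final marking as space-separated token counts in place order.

state after step 2 := [5 1 1]
step 3 (fire a1): [6 1 2]
step 4 (fire a2): [6 1 0]
step 5 (fire a2): [6 1 0]

6 1 0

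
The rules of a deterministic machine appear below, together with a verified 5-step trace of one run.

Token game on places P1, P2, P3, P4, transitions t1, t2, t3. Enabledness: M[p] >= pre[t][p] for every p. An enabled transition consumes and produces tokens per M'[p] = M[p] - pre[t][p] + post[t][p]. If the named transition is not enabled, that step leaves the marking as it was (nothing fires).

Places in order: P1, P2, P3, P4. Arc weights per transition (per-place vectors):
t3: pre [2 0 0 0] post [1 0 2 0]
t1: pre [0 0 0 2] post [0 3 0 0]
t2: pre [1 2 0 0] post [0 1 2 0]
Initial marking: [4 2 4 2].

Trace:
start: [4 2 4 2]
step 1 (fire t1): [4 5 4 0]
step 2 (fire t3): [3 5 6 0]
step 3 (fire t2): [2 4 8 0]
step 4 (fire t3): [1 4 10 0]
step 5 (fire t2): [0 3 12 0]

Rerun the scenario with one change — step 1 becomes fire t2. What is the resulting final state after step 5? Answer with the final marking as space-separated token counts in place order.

(re-executing from step 1 with the substitution; state before step 1: [4 2 4 2])
step 1 (fire t2): [3 1 6 2]
step 2 (fire t3): [2 1 8 2]
step 3 (fire t2): [2 1 8 2]
step 4 (fire t3): [1 1 10 2]
step 5 (fire t2): [1 1 10 2]

1 1 10 2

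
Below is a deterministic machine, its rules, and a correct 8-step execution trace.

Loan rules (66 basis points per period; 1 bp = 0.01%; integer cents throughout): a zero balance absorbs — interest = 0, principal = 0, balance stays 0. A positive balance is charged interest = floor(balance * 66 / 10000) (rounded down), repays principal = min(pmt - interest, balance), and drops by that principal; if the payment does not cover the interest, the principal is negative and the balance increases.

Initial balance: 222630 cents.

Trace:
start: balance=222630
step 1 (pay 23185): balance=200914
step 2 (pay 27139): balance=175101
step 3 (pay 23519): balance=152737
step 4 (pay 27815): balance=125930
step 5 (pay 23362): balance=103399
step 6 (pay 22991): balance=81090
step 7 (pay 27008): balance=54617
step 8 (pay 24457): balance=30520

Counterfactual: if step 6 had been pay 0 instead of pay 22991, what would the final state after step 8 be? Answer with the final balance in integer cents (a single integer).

(re-executing from step 6 with the substitution; state before step 6: balance=103399)
step 6 (pay 0): balance=104081
step 7 (pay 27008): balance=77759
step 8 (pay 24457): balance=53815

53815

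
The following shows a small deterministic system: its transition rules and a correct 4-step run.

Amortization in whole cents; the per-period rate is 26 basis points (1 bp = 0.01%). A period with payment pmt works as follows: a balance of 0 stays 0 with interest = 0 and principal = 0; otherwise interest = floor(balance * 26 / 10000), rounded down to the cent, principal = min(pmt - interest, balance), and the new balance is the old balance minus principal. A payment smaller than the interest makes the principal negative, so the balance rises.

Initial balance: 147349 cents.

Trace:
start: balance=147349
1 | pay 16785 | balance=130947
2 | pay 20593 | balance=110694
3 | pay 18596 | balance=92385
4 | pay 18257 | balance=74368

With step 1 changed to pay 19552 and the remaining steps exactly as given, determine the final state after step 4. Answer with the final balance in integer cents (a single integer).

71579

(re-executing from step 1 with the substitution; state before step 1: balance=147349)
1 | pay 19552 | balance=128180
2 | pay 20593 | balance=107920
3 | pay 18596 | balance=89604
4 | pay 18257 | balance=71579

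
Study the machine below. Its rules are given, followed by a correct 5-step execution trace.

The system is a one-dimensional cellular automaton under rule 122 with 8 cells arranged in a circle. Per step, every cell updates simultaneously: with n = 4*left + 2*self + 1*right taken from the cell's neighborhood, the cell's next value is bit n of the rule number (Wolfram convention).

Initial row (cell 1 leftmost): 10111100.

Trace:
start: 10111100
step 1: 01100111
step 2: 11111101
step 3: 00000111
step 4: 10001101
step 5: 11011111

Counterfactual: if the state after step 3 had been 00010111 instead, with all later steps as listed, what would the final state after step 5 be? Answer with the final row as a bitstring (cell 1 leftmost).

11011111

state after step 3 := 00010111
step 4: 10101101
step 5: 11011111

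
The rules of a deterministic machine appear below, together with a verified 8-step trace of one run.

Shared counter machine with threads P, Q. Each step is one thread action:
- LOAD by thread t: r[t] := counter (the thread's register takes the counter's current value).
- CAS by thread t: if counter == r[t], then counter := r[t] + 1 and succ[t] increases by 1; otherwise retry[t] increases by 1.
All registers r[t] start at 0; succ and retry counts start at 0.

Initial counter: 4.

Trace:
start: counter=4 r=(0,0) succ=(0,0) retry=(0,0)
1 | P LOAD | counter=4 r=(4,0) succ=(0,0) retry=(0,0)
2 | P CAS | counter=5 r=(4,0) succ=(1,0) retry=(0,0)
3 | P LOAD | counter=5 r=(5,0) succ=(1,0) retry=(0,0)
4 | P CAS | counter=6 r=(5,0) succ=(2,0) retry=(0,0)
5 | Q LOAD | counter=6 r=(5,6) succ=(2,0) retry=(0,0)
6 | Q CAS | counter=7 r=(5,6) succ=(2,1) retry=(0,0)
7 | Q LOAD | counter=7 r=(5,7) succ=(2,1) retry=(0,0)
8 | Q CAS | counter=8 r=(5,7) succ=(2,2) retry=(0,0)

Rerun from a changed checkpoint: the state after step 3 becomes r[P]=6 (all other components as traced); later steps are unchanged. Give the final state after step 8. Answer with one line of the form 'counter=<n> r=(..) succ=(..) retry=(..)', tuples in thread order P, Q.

counter=7 r=(6,6) succ=(1,2) retry=(1,0)

state after step 3 := counter=5 r=(6,0) succ=(1,0) retry=(0,0)
4 | P CAS | counter=5 r=(6,0) succ=(1,0) retry=(1,0)
5 | Q LOAD | counter=5 r=(6,5) succ=(1,0) retry=(1,0)
6 | Q CAS | counter=6 r=(6,5) succ=(1,1) retry=(1,0)
7 | Q LOAD | counter=6 r=(6,6) succ=(1,1) retry=(1,0)
8 | Q CAS | counter=7 r=(6,6) succ=(1,2) retry=(1,0)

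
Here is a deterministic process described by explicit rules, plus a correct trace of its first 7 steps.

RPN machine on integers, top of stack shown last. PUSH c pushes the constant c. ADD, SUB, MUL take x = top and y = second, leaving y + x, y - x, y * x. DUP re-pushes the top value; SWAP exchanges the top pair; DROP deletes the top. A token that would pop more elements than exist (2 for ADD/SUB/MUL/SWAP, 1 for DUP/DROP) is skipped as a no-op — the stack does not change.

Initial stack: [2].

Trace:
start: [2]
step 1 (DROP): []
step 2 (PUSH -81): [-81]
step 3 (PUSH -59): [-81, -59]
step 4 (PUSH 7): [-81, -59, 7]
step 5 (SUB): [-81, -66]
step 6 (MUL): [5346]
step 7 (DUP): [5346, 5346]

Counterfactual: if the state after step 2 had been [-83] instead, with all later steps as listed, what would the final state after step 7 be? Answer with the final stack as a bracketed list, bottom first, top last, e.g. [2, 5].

state after step 2 := [-83]
step 3 (PUSH -59): [-83, -59]
step 4 (PUSH 7): [-83, -59, 7]
step 5 (SUB): [-83, -66]
step 6 (MUL): [5478]
step 7 (DUP): [5478, 5478]

[5478, 5478]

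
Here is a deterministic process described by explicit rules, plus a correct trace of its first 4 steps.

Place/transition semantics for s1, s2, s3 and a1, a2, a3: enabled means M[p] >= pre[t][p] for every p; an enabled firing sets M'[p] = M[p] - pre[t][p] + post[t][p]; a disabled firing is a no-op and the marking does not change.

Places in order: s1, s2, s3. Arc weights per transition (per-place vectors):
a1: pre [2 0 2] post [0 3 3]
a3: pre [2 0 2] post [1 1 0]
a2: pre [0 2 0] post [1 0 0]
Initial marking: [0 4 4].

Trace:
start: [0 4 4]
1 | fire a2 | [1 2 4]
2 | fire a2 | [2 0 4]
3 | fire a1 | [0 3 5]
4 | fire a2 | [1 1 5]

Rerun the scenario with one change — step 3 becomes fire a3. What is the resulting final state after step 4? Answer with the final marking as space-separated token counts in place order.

(re-executing from step 3 with the substitution; state before step 3: [2 0 4])
3 | fire a3 | [1 1 2]
4 | fire a2 | [1 1 2]

1 1 2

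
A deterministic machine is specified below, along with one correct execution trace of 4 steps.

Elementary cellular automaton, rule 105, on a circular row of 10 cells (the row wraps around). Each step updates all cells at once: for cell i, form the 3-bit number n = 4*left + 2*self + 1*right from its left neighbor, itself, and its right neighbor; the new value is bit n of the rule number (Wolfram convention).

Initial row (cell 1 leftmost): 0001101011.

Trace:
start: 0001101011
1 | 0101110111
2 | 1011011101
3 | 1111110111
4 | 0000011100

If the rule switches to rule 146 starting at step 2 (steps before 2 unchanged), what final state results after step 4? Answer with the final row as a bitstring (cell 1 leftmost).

(re-executing steps 2..4 under rule 146; state before step 2: 0101110111)
2 | 0000100010
3 | 0001010101
4 | 1010000000

1010000000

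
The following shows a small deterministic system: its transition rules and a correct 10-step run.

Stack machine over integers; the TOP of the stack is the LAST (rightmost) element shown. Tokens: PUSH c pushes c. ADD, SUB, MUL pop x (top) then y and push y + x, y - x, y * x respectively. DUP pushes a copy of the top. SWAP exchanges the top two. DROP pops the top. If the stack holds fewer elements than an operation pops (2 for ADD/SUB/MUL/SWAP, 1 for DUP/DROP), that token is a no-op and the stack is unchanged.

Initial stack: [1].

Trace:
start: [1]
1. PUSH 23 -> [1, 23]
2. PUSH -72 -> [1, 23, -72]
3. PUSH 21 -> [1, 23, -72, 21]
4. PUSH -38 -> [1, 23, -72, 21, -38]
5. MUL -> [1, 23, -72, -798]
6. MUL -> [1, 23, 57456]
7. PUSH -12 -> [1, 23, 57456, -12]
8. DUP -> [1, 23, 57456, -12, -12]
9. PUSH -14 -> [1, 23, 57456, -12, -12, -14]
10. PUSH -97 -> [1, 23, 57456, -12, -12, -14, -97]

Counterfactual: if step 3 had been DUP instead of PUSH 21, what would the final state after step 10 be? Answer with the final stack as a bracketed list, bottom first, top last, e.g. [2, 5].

(re-executing from step 3 with the substitution; state before step 3: [1, 23, -72])
3. DUP -> [1, 23, -72, -72]
4. PUSH -38 -> [1, 23, -72, -72, -38]
5. MUL -> [1, 23, -72, 2736]
6. MUL -> [1, 23, -196992]
7. PUSH -12 -> [1, 23, -196992, -12]
8. DUP -> [1, 23, -196992, -12, -12]
9. PUSH -14 -> [1, 23, -196992, -12, -12, -14]
10. PUSH -97 -> [1, 23, -196992, -12, -12, -14, -97]

[1, 23, -196992, -12, -12, -14, -97]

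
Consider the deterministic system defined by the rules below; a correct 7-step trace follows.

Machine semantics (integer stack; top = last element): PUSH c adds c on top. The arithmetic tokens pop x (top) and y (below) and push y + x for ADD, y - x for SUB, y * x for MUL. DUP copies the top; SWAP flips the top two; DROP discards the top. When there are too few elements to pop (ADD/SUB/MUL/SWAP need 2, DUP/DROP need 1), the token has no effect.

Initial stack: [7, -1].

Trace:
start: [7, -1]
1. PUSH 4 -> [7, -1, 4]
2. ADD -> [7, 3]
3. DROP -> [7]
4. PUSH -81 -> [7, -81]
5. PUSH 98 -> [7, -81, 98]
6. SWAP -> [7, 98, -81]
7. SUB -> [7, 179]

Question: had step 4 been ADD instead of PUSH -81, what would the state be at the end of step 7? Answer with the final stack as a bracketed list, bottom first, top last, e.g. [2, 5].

(re-executing from step 4 with the substitution; state before step 4: [7])
4. ADD -> [7]
5. PUSH 98 -> [7, 98]
6. SWAP -> [98, 7]
7. SUB -> [91]

[91]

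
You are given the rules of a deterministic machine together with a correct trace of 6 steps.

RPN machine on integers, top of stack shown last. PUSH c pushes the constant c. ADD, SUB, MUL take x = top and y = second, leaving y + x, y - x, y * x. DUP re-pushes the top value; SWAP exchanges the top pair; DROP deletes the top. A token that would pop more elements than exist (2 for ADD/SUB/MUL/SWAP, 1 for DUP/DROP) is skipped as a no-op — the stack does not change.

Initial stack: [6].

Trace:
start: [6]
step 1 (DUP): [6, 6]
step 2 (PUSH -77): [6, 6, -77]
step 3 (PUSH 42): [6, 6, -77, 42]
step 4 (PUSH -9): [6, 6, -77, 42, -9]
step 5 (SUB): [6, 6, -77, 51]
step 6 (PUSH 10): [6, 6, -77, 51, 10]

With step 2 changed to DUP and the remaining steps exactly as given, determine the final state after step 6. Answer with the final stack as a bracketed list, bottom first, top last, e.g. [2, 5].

[6, 6, 6, 51, 10]

(re-executing from step 2 with the substitution; state before step 2: [6, 6])
step 2 (DUP): [6, 6, 6]
step 3 (PUSH 42): [6, 6, 6, 42]
step 4 (PUSH -9): [6, 6, 6, 42, -9]
step 5 (SUB): [6, 6, 6, 51]
step 6 (PUSH 10): [6, 6, 6, 51, 10]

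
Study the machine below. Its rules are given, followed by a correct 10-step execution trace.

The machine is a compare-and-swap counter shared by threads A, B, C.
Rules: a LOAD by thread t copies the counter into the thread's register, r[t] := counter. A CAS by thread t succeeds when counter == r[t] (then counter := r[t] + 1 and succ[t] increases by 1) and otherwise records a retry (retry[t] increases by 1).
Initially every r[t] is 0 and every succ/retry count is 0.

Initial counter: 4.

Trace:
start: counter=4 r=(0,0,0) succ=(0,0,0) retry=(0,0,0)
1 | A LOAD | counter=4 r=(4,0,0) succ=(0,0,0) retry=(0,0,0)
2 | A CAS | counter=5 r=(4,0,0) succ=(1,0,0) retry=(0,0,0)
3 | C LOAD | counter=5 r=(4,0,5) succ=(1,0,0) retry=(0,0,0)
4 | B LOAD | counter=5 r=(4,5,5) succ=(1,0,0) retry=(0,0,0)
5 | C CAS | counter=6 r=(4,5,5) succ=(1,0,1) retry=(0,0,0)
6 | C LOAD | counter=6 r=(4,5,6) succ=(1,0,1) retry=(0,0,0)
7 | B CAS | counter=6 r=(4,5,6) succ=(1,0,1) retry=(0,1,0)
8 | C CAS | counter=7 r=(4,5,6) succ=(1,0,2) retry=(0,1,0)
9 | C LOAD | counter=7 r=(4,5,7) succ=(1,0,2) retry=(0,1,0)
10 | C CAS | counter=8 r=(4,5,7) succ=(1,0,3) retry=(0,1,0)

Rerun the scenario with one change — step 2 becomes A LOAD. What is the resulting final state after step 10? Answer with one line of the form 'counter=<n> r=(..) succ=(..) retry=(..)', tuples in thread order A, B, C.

counter=7 r=(4,4,6) succ=(0,0,3) retry=(0,1,0)

(re-executing from step 2 with the substitution; state before step 2: counter=4 r=(4,0,0) succ=(0,0,0) retry=(0,0,0))
2 | A LOAD | counter=4 r=(4,0,0) succ=(0,0,0) retry=(0,0,0)
3 | C LOAD | counter=4 r=(4,0,4) succ=(0,0,0) retry=(0,0,0)
4 | B LOAD | counter=4 r=(4,4,4) succ=(0,0,0) retry=(0,0,0)
5 | C CAS | counter=5 r=(4,4,4) succ=(0,0,1) retry=(0,0,0)
6 | C LOAD | counter=5 r=(4,4,5) succ=(0,0,1) retry=(0,0,0)
7 | B CAS | counter=5 r=(4,4,5) succ=(0,0,1) retry=(0,1,0)
8 | C CAS | counter=6 r=(4,4,5) succ=(0,0,2) retry=(0,1,0)
9 | C LOAD | counter=6 r=(4,4,6) succ=(0,0,2) retry=(0,1,0)
10 | C CAS | counter=7 r=(4,4,6) succ=(0,0,3) retry=(0,1,0)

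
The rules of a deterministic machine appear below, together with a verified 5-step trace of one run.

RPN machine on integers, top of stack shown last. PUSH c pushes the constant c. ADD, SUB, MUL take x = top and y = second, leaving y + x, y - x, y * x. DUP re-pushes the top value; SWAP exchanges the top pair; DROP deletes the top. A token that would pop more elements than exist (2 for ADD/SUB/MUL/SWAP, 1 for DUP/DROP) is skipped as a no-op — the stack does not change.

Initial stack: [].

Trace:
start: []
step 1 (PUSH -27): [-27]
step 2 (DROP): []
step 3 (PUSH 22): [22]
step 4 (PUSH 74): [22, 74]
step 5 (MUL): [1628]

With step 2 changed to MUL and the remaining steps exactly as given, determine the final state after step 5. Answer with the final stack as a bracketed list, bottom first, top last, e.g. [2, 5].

(re-executing from step 2 with the substitution; state before step 2: [-27])
step 2 (MUL): [-27]
step 3 (PUSH 22): [-27, 22]
step 4 (PUSH 74): [-27, 22, 74]
step 5 (MUL): [-27, 1628]

[-27, 1628]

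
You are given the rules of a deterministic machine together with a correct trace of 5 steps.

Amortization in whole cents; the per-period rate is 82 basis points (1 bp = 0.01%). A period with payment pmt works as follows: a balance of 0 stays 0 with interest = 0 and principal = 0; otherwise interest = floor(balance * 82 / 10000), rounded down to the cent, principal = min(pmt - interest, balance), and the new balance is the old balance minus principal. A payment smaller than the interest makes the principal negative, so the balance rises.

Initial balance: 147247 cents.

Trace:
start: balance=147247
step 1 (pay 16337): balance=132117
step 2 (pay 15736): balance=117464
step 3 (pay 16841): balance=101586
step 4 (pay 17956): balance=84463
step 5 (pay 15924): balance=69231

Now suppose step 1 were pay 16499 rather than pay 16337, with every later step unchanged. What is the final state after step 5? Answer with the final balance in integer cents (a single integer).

(re-executing from step 1 with the substitution; state before step 1: balance=147247)
step 1 (pay 16499): balance=131955
step 2 (pay 15736): balance=117301
step 3 (pay 16841): balance=101421
step 4 (pay 17956): balance=84296
step 5 (pay 15924): balance=69063

69063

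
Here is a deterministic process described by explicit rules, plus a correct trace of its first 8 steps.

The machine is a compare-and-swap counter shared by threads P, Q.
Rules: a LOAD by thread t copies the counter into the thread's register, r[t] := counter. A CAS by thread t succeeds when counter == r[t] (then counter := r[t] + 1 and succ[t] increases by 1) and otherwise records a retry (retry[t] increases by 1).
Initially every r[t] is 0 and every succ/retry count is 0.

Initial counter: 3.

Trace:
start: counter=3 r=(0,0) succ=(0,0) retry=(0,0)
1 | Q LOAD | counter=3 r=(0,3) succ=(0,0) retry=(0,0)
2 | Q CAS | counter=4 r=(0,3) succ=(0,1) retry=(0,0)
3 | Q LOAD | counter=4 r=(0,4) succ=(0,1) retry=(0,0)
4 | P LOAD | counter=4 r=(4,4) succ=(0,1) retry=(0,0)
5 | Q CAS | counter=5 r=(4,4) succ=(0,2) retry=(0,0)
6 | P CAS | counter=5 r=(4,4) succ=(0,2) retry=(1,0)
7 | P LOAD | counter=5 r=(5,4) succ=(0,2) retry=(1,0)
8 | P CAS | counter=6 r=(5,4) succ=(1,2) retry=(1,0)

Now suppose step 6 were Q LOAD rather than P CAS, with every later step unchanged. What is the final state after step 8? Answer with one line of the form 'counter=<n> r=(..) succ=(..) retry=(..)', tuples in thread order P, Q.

counter=6 r=(5,5) succ=(1,2) retry=(0,0)

(re-executing from step 6 with the substitution; state before step 6: counter=5 r=(4,4) succ=(0,2) retry=(0,0))
6 | Q LOAD | counter=5 r=(4,5) succ=(0,2) retry=(0,0)
7 | P LOAD | counter=5 r=(5,5) succ=(0,2) retry=(0,0)
8 | P CAS | counter=6 r=(5,5) succ=(1,2) retry=(0,0)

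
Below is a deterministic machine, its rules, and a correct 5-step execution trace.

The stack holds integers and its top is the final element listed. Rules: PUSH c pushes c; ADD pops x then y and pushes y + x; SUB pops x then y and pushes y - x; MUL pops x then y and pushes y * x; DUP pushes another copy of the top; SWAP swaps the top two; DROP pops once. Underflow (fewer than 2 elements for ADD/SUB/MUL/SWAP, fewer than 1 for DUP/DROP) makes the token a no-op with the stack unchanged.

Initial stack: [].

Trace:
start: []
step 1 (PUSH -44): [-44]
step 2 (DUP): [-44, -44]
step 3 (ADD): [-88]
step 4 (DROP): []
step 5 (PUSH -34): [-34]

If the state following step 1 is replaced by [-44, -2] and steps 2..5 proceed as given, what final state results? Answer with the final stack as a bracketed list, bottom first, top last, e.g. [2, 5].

state after step 1 := [-44, -2]
step 2 (DUP): [-44, -2, -2]
step 3 (ADD): [-44, -4]
step 4 (DROP): [-44]
step 5 (PUSH -34): [-44, -34]

[-44, -34]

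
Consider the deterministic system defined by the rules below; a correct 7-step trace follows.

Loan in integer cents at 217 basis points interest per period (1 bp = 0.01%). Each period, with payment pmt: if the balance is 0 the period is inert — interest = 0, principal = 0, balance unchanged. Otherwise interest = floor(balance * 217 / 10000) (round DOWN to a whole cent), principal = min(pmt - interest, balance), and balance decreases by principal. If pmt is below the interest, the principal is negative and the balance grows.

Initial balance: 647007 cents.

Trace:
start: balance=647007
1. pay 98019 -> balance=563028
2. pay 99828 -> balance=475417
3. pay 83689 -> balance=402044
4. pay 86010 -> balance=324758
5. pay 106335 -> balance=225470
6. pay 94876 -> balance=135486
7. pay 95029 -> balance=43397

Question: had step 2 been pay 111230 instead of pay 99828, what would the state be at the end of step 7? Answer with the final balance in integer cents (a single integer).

(re-executing from step 2 with the substitution; state before step 2: balance=563028)
2. pay 111230 -> balance=464015
3. pay 83689 -> balance=390395
4. pay 86010 -> balance=312856
5. pay 106335 -> balance=213309
6. pay 94876 -> balance=123061
7. pay 95029 -> balance=30702

30702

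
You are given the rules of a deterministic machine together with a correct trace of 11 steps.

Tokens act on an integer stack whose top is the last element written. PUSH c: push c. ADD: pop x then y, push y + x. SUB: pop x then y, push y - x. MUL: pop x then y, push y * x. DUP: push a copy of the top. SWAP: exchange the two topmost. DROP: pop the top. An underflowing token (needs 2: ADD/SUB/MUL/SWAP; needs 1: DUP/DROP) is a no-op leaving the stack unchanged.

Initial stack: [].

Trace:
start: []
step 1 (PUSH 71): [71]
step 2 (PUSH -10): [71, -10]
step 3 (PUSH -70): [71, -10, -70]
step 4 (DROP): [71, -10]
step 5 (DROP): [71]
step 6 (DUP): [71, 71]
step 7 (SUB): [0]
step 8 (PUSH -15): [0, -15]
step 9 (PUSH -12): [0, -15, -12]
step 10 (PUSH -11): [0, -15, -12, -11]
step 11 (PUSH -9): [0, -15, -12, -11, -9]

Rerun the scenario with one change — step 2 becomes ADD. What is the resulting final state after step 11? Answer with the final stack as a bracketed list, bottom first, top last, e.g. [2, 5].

[-15, -12, -11, -9]

(re-executing from step 2 with the substitution; state before step 2: [71])
step 2 (ADD): [71]
step 3 (PUSH -70): [71, -70]
step 4 (DROP): [71]
step 5 (DROP): []
step 6 (DUP): []
step 7 (SUB): []
step 8 (PUSH -15): [-15]
step 9 (PUSH -12): [-15, -12]
step 10 (PUSH -11): [-15, -12, -11]
step 11 (PUSH -9): [-15, -12, -11, -9]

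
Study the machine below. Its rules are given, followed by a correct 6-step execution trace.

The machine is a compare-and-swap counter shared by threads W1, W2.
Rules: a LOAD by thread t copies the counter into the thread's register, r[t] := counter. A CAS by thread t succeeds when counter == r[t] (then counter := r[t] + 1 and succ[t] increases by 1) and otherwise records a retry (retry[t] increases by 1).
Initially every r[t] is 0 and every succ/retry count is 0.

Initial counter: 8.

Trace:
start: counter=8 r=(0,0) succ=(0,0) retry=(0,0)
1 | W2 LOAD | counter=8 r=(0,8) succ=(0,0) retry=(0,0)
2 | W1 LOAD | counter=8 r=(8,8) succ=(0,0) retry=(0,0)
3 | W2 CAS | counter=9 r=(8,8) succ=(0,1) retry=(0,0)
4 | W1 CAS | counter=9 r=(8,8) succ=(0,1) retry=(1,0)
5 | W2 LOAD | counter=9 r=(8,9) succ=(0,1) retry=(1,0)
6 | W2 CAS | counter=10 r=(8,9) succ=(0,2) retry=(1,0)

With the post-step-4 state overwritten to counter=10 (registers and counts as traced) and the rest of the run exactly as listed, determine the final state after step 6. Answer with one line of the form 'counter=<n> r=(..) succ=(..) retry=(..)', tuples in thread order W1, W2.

state after step 4 := counter=10 r=(8,8) succ=(0,1) retry=(1,0)
5 | W2 LOAD | counter=10 r=(8,10) succ=(0,1) retry=(1,0)
6 | W2 CAS | counter=11 r=(8,10) succ=(0,2) retry=(1,0)

counter=11 r=(8,10) succ=(0,2) retry=(1,0)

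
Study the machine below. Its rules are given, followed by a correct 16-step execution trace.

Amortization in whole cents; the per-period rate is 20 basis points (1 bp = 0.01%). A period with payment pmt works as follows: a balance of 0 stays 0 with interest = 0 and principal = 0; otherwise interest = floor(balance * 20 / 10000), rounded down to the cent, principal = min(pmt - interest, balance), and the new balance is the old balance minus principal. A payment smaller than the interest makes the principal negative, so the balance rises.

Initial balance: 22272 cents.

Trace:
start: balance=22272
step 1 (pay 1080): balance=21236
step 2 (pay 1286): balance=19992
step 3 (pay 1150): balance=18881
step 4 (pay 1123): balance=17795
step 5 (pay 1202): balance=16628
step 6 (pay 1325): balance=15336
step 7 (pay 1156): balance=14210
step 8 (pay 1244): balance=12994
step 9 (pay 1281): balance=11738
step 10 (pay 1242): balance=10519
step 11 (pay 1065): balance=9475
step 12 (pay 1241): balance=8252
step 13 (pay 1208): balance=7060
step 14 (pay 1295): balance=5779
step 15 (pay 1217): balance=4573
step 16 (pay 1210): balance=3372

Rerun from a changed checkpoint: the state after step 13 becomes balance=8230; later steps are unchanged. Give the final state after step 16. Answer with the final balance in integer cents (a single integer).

state after step 13 := balance=8230
step 14 (pay 1295): balance=6951
step 15 (pay 1217): balance=5747
step 16 (pay 1210): balance=4548

4548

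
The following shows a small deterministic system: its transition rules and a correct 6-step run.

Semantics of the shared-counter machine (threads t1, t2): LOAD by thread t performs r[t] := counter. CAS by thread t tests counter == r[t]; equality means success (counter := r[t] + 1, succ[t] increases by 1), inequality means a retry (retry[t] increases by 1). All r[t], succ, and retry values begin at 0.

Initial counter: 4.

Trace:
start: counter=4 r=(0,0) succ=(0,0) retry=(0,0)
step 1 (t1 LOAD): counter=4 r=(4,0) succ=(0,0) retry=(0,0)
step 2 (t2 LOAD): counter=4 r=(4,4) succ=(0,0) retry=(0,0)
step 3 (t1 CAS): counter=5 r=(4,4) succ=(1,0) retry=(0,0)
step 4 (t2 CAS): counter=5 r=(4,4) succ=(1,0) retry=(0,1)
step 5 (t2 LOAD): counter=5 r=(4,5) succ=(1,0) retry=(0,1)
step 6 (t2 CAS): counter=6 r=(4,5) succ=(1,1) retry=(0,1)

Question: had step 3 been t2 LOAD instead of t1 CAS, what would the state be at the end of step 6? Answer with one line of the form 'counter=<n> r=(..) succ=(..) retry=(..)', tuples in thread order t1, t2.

counter=6 r=(4,5) succ=(0,2) retry=(0,0)

(re-executing from step 3 with the substitution; state before step 3: counter=4 r=(4,4) succ=(0,0) retry=(0,0))
step 3 (t2 LOAD): counter=4 r=(4,4) succ=(0,0) retry=(0,0)
step 4 (t2 CAS): counter=5 r=(4,4) succ=(0,1) retry=(0,0)
step 5 (t2 LOAD): counter=5 r=(4,5) succ=(0,1) retry=(0,0)
step 6 (t2 CAS): counter=6 r=(4,5) succ=(0,2) retry=(0,0)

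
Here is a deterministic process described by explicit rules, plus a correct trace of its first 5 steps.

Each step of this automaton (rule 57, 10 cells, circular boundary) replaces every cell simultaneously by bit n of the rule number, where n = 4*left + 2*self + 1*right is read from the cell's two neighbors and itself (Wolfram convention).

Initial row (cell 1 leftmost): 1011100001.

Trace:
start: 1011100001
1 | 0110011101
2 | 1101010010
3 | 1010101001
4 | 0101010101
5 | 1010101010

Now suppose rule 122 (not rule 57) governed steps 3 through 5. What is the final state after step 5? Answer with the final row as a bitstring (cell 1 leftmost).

1111110001

(re-executing steps 3..5 under rule 122; state before step 3: 1101010010)
3 | 1110101101
4 | 0011011111
5 | 1111110001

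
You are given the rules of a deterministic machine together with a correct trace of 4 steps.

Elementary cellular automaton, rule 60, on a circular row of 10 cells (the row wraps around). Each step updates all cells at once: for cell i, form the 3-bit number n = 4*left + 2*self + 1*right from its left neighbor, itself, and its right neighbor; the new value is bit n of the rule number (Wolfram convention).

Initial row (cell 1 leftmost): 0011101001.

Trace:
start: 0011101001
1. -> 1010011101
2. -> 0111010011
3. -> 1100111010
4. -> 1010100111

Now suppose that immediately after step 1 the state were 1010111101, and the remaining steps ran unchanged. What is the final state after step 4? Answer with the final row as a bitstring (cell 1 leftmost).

state after step 1 := 1010111101
2. -> 0111100011
3. -> 1100010010
4. -> 1010011011

1010011011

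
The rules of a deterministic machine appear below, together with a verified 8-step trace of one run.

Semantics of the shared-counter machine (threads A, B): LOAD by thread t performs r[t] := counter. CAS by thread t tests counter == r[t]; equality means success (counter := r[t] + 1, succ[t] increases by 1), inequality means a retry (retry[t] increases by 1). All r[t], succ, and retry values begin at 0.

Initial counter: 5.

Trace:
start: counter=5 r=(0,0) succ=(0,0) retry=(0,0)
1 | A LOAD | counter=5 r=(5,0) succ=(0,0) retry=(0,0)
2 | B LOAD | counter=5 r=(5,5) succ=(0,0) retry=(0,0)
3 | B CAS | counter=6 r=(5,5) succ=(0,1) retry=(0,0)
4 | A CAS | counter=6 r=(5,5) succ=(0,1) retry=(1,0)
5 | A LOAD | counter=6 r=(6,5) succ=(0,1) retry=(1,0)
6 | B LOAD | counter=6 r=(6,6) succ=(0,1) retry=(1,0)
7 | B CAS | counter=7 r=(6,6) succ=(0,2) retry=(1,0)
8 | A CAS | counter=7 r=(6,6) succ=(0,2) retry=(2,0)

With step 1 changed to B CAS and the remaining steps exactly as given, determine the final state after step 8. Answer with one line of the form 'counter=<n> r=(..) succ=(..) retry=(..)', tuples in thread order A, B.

counter=7 r=(6,6) succ=(0,2) retry=(2,1)

(re-executing from step 1 with the substitution; state before step 1: counter=5 r=(0,0) succ=(0,0) retry=(0,0))
1 | B CAS | counter=5 r=(0,0) succ=(0,0) retry=(0,1)
2 | B LOAD | counter=5 r=(0,5) succ=(0,0) retry=(0,1)
3 | B CAS | counter=6 r=(0,5) succ=(0,1) retry=(0,1)
4 | A CAS | counter=6 r=(0,5) succ=(0,1) retry=(1,1)
5 | A LOAD | counter=6 r=(6,5) succ=(0,1) retry=(1,1)
6 | B LOAD | counter=6 r=(6,6) succ=(0,1) retry=(1,1)
7 | B CAS | counter=7 r=(6,6) succ=(0,2) retry=(1,1)
8 | A CAS | counter=7 r=(6,6) succ=(0,2) retry=(2,1)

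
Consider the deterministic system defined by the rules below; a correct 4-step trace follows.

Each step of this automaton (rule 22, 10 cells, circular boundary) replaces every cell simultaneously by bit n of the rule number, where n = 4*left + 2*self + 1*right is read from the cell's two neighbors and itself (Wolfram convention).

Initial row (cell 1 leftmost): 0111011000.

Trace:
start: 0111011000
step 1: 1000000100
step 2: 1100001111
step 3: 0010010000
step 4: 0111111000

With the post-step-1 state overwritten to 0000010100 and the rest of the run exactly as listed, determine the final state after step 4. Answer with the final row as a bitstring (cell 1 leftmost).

state after step 1 := 0000010100
step 2: 0000110110
step 3: 0001000001
step 4: 1011100011

1011100011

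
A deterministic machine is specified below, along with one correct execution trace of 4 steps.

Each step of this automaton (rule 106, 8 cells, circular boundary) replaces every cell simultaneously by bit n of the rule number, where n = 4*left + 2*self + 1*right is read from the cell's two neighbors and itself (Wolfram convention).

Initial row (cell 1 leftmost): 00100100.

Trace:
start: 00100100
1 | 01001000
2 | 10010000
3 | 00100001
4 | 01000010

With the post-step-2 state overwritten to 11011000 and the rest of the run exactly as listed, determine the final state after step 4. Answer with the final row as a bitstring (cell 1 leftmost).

state after step 2 := 11011000
3 | 11111001
4 | 00001011

00001011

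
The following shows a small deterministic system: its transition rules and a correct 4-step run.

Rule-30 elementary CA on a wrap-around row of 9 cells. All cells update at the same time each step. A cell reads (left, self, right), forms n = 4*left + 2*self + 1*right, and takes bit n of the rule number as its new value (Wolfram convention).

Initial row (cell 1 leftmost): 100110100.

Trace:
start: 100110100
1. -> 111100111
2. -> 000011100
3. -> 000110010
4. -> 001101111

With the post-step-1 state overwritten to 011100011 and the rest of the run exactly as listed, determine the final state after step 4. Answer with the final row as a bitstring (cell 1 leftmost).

000000101

state after step 1 := 011100011
2. -> 010010110
3. -> 111110101
4. -> 000000101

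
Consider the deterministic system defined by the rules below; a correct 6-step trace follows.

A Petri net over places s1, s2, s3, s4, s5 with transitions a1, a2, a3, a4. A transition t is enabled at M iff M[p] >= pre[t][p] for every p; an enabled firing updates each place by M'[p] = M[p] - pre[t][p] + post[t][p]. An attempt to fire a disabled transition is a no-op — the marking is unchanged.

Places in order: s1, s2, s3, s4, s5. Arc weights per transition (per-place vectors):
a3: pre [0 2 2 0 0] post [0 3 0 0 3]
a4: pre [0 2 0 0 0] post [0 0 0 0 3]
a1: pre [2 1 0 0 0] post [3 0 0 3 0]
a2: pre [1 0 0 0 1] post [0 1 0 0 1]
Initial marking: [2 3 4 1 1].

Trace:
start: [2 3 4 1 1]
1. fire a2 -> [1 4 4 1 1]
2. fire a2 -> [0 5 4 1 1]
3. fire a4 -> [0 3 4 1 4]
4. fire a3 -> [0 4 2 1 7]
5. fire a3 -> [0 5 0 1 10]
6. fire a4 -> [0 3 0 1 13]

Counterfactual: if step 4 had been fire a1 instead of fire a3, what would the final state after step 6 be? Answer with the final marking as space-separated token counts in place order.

0 2 2 1 10

(re-executing from step 4 with the substitution; state before step 4: [0 3 4 1 4])
4. fire a1 -> [0 3 4 1 4]
5. fire a3 -> [0 4 2 1 7]
6. fire a4 -> [0 2 2 1 10]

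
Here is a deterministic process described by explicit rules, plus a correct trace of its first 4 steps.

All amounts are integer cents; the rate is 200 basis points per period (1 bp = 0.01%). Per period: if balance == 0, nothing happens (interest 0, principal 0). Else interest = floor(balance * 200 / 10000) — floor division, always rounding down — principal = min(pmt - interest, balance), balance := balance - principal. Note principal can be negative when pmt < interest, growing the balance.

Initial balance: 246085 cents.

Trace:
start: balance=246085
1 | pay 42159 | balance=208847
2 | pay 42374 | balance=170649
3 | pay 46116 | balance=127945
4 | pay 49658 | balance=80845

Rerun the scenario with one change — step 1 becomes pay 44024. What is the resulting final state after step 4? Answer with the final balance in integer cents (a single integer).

78867

(re-executing from step 1 with the substitution; state before step 1: balance=246085)
1 | pay 44024 | balance=206982
2 | pay 42374 | balance=168747
3 | pay 46116 | balance=126005
4 | pay 49658 | balance=78867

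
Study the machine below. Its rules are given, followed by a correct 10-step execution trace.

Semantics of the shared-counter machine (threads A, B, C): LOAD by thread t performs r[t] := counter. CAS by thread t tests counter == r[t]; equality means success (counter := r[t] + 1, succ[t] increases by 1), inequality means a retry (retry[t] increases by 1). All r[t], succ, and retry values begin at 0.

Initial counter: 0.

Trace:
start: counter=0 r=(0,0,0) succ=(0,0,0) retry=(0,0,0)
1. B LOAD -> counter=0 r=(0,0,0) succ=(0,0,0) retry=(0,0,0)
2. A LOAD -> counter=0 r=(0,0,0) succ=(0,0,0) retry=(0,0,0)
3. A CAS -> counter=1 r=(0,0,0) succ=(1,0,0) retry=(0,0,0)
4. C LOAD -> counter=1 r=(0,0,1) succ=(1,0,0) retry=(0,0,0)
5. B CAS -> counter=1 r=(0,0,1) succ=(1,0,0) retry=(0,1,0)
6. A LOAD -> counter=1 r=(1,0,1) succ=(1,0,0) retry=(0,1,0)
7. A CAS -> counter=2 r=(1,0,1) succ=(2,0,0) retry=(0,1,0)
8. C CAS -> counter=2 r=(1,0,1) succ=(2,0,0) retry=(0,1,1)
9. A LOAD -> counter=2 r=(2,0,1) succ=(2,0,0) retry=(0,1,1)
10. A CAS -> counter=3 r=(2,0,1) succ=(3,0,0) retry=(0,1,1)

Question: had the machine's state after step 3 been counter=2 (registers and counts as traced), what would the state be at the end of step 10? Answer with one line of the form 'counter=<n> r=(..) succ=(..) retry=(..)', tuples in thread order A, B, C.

state after step 3 := counter=2 r=(0,0,0) succ=(1,0,0) retry=(0,0,0)
4. C LOAD -> counter=2 r=(0,0,2) succ=(1,0,0) retry=(0,0,0)
5. B CAS -> counter=2 r=(0,0,2) succ=(1,0,0) retry=(0,1,0)
6. A LOAD -> counter=2 r=(2,0,2) succ=(1,0,0) retry=(0,1,0)
7. A CAS -> counter=3 r=(2,0,2) succ=(2,0,0) retry=(0,1,0)
8. C CAS -> counter=3 r=(2,0,2) succ=(2,0,0) retry=(0,1,1)
9. A LOAD -> counter=3 r=(3,0,2) succ=(2,0,0) retry=(0,1,1)
10. A CAS -> counter=4 r=(3,0,2) succ=(3,0,0) retry=(0,1,1)

counter=4 r=(3,0,2) succ=(3,0,0) retry=(0,1,1)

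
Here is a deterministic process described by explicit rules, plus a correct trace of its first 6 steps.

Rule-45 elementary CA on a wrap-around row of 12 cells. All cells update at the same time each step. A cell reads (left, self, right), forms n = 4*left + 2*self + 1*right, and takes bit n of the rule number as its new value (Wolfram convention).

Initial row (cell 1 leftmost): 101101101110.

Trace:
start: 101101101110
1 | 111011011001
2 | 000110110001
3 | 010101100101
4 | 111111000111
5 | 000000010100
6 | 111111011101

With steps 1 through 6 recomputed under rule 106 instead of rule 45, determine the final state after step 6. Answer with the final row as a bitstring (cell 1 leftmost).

000011110010

(re-executing steps 1..6 under rule 106; state before step 1: 101101101110)
1 | 011111111011
2 | 110000001111
3 | 010000011000
4 | 100000111000
5 | 000001101001
6 | 000011110010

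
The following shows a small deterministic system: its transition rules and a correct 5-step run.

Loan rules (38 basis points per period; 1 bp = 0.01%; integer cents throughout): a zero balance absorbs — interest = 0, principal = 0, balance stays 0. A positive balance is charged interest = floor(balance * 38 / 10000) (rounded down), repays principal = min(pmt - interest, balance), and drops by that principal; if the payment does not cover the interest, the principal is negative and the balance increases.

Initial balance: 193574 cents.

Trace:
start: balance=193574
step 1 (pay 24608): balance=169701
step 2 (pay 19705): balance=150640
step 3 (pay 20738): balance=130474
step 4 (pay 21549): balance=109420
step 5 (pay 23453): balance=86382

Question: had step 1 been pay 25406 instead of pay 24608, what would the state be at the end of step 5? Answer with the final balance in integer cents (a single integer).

85572

(re-executing from step 1 with the substitution; state before step 1: balance=193574)
step 1 (pay 25406): balance=168903
step 2 (pay 19705): balance=149839
step 3 (pay 20738): balance=129670
step 4 (pay 21549): balance=108613
step 5 (pay 23453): balance=85572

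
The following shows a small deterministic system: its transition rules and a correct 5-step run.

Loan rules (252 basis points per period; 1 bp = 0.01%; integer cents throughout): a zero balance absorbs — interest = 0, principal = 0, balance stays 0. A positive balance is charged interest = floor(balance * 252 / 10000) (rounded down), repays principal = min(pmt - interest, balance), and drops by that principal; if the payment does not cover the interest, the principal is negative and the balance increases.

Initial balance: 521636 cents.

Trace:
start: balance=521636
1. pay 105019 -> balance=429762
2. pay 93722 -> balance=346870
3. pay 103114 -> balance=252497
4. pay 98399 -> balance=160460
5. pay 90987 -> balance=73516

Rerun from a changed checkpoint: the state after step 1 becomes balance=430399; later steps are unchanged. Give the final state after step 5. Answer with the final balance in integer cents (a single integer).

74219

state after step 1 := balance=430399
2. pay 93722 -> balance=347523
3. pay 103114 -> balance=253166
4. pay 98399 -> balance=161146
5. pay 90987 -> balance=74219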